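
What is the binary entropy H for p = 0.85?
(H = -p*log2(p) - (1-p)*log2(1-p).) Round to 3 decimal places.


H = -0.85*log2(0.85) - 0.15*log2(0.15) = 0.610.

0.610


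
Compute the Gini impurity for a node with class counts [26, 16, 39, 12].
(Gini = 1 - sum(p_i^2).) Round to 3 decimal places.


Total = 93. Proportions: 26/93, 16/93, 39/93, 12/93. sum(p_i^2) = 0.3003. Gini = 1 - 0.3003 = 0.6997, which rounds to 0.700.

0.700


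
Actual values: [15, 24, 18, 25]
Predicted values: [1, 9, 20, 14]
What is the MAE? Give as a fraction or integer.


MAE = (1/4) * (|15-1|=14 + |24-9|=15 + |18-20|=2 + |25-14|=11). Sum = 42. MAE = 21/2.

21/2


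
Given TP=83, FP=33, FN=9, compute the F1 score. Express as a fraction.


Precision = 83/116 = 83/116. Recall = 83/92 = 83/92. F1 = 2*P*R/(P+R) = 83/104.

83/104


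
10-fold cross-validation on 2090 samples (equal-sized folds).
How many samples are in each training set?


Each validation fold has 2090/10 = 209 samples. Training set = 2090 - 209 = 1881.

1881


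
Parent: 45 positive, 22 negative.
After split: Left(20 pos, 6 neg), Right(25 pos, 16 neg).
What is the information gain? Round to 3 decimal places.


H(parent) = 0.9132. H(left) = 0.7793, H(right) = 0.9650. Weighted = (26/67)*0.7793 + (41/67)*0.9650 = 0.8929. IG = 0.9132 - 0.8929 = 0.0203, which rounds to 0.020.

0.020


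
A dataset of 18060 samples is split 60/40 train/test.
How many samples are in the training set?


Test set = 18060 * 40% = 7224. Training set = 18060 - 7224 = 10836.

10836


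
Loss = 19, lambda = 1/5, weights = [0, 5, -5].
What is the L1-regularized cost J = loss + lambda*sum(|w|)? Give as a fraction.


L1 norm = sum(|w|) = 10. J = 19 + 1/5 * 10 = 21.

21


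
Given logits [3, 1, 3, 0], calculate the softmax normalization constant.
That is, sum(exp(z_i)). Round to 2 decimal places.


Denom = e^3=20.0855 + e^1=2.7183 + e^3=20.0855 + e^0=1.0000. Sum = 43.8893, which rounds to 43.89.

43.89


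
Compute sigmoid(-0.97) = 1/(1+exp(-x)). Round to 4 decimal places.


sigma(-0.97) = 1/(1+e^(0.97)) = 1/(1+2.637944) = 1/3.637944 = 0.2749.

0.2749


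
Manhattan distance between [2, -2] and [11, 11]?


d = sum of absolute differences: |2-11|=9 + |-2-11|=13 = 22.

22


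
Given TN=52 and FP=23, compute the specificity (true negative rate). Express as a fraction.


Specificity = TN / (TN + FP) = 52 / 75 = 52/75.

52/75


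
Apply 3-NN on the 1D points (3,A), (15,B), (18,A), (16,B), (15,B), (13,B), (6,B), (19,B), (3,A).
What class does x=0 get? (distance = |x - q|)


Distances: |3-0|=3, |15-0|=15, |18-0|=18, |16-0|=16, |15-0|=15, |13-0|=13, |6-0|=6, |19-0|=19, |3-0|=3. 3 nearest: (3,A), (3,A), (6,B). Counts: {'A': 2, 'B': 1}. Majority class: A.

A


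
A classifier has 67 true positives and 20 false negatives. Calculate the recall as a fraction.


Recall = TP / (TP + FN) = 67 / 87 = 67/87.

67/87


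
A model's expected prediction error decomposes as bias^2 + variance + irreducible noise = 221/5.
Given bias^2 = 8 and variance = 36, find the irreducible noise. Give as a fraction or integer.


Total error = bias^2 + variance + irreducible noise. So irreducible noise = 221/5 - 8 - 36 = 1/5.

1/5


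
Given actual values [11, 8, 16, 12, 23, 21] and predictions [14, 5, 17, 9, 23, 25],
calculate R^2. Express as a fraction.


Mean(y) = 91/6. SS_res = 44. SS_tot = 1049/6. R^2 = 1 - 44/(1049/6) = 785/1049.

785/1049


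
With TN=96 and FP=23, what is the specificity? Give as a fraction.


Specificity = TN / (TN + FP) = 96 / 119 = 96/119.

96/119


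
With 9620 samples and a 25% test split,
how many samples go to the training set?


Test set = 9620 * 25% = 2405. Training set = 9620 - 2405 = 7215.

7215


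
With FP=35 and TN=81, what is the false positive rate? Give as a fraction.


FPR = FP / (FP + TN) = 35 / 116 = 35/116.

35/116


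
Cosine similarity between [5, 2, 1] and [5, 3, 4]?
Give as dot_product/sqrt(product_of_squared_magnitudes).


dot = 35. |a|^2 = 30, |b|^2 = 50. cos = 35/sqrt(1500).

35/sqrt(1500)


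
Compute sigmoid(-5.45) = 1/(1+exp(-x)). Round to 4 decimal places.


sigma(-5.45) = 1/(1+e^(5.45)) = 1/(1+232.758166) = 1/233.758166 = 0.0043.

0.0043


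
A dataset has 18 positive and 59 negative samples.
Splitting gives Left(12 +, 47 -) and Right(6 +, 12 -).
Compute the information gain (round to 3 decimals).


H(parent) = 0.7845. H(left) = 0.7287, H(right) = 0.9183. Weighted = (59/77)*0.7287 + (18/77)*0.9183 = 0.7730. IG = 0.7845 - 0.7730 = 0.0115, which rounds to 0.012.

0.012


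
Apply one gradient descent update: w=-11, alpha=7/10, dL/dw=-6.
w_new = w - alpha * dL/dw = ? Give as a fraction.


w_new = -11 - 7/10 * -6 = -11 - -21/5 = -34/5.

-34/5


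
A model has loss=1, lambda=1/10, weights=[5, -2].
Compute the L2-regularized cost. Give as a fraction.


L2 sq norm = sum(w^2) = 29. J = 1 + 1/10 * 29 = 39/10.

39/10


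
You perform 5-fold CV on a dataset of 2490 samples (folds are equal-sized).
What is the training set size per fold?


Each validation fold has 2490/5 = 498 samples. Training set = 2490 - 498 = 1992.

1992


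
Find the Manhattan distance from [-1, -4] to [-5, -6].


d = sum of absolute differences: |-1--5|=4 + |-4--6|=2 = 6.

6


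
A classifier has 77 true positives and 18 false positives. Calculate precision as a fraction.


Precision = TP / (TP + FP) = 77 / 95 = 77/95.

77/95


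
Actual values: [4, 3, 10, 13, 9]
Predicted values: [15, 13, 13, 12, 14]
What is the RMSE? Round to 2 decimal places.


MSE = 51.2000. RMSE = sqrt(51.2000) = 7.16.

7.16


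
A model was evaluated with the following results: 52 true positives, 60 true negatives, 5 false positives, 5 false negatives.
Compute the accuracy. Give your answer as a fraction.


Accuracy = (TP + TN) / (TP + TN + FP + FN) = (52 + 60) / 122 = 56/61.

56/61


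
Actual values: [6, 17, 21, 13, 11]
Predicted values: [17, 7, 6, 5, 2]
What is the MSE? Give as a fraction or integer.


MSE = (1/5) * ((6-17)^2=121 + (17-7)^2=100 + (21-6)^2=225 + (13-5)^2=64 + (11-2)^2=81). Sum = 591. MSE = 591/5.

591/5


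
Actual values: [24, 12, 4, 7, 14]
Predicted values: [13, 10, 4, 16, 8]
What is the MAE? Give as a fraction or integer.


MAE = (1/5) * (|24-13|=11 + |12-10|=2 + |4-4|=0 + |7-16|=9 + |14-8|=6). Sum = 28. MAE = 28/5.

28/5


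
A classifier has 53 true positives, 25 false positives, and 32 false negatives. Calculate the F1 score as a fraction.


Precision = 53/78 = 53/78. Recall = 53/85 = 53/85. F1 = 2*P*R/(P+R) = 106/163.

106/163


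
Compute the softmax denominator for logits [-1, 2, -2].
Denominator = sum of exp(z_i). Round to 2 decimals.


Denom = e^-1=0.3679 + e^2=7.3891 + e^-2=0.1353. Sum = 7.8923, which rounds to 7.89.

7.89


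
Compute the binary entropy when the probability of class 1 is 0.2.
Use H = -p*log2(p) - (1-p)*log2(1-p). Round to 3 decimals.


H = -0.2*log2(0.2) - 0.8*log2(0.8) = 0.722.

0.722


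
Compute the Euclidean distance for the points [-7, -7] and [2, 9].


d = sqrt(sum of squared differences). (-7-2)^2=81, (-7-9)^2=256. Sum = 337.

sqrt(337)


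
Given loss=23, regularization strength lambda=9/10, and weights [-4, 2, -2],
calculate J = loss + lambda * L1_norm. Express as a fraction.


L1 norm = sum(|w|) = 8. J = 23 + 9/10 * 8 = 151/5.

151/5


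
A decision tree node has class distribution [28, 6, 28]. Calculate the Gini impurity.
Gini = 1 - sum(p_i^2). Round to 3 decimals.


Total = 62. Proportions: 28/62, 6/62, 28/62. sum(p_i^2) = 0.4173. Gini = 1 - 0.4173 = 0.5827, which rounds to 0.583.

0.583


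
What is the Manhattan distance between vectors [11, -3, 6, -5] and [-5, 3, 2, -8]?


d = sum of absolute differences: |11--5|=16 + |-3-3|=6 + |6-2|=4 + |-5--8|=3 = 29.

29


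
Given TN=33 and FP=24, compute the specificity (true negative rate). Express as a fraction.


Specificity = TN / (TN + FP) = 33 / 57 = 11/19.

11/19


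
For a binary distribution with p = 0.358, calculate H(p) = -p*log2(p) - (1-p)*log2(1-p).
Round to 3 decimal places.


H = -0.358*log2(0.358) - 0.642*log2(0.642) = 0.941.

0.941


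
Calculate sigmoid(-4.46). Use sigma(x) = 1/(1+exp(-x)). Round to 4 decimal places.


sigma(-4.46) = 1/(1+e^(4.46)) = 1/(1+86.487509) = 1/87.487509 = 0.0114.

0.0114


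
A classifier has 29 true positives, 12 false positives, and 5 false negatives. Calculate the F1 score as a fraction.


Precision = 29/41 = 29/41. Recall = 29/34 = 29/34. F1 = 2*P*R/(P+R) = 58/75.

58/75


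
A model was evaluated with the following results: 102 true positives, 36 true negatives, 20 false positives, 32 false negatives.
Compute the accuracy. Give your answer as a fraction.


Accuracy = (TP + TN) / (TP + TN + FP + FN) = (102 + 36) / 190 = 69/95.

69/95


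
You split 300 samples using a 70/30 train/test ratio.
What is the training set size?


Test set = 300 * 30% = 90. Training set = 300 - 90 = 210.

210


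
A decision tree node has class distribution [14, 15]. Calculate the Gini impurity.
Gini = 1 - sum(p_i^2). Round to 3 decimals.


Total = 29. Proportions: 14/29, 15/29. sum(p_i^2) = 0.5006. Gini = 1 - 0.5006 = 0.4994, which rounds to 0.499.

0.499


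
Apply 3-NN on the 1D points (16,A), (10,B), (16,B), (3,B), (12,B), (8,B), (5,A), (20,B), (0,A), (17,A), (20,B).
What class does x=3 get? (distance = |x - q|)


Distances: |16-3|=13, |10-3|=7, |16-3|=13, |3-3|=0, |12-3|=9, |8-3|=5, |5-3|=2, |20-3|=17, |0-3|=3, |17-3|=14, |20-3|=17. 3 nearest: (3,B), (5,A), (0,A). Counts: {'B': 1, 'A': 2}. Majority class: A.

A


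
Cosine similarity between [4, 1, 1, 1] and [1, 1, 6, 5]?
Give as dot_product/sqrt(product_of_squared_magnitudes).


dot = 16. |a|^2 = 19, |b|^2 = 63. cos = 16/sqrt(1197).

16/sqrt(1197)


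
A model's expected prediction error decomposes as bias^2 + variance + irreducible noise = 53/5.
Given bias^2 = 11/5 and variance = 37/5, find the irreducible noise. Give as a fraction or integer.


Total error = bias^2 + variance + irreducible noise. So irreducible noise = 53/5 - 11/5 - 37/5 = 1.

1


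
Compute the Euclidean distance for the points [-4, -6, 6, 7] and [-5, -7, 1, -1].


d = sqrt(sum of squared differences). (-4--5)^2=1, (-6--7)^2=1, (6-1)^2=25, (7--1)^2=64. Sum = 91.

sqrt(91)


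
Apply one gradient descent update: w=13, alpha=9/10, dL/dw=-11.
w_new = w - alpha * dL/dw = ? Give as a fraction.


w_new = 13 - 9/10 * -11 = 13 - -99/10 = 229/10.

229/10


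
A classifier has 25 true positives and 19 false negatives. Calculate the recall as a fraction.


Recall = TP / (TP + FN) = 25 / 44 = 25/44.

25/44


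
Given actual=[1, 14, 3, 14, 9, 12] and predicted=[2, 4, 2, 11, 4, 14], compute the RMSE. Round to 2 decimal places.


MSE = 23.3333. RMSE = sqrt(23.3333) = 4.83.

4.83


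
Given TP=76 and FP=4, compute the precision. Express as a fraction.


Precision = TP / (TP + FP) = 76 / 80 = 19/20.

19/20


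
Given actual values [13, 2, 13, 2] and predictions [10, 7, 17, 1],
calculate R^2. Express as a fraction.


Mean(y) = 15/2. SS_res = 51. SS_tot = 121. R^2 = 1 - 51/(121) = 70/121.

70/121


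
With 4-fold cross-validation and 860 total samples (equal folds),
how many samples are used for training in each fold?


Each validation fold has 860/4 = 215 samples. Training set = 860 - 215 = 645.

645


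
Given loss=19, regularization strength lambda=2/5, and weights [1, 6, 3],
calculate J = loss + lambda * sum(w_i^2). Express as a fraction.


L2 sq norm = sum(w^2) = 46. J = 19 + 2/5 * 46 = 187/5.

187/5


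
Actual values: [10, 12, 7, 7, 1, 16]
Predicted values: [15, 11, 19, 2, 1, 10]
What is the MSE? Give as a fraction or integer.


MSE = (1/6) * ((10-15)^2=25 + (12-11)^2=1 + (7-19)^2=144 + (7-2)^2=25 + (1-1)^2=0 + (16-10)^2=36). Sum = 231. MSE = 77/2.

77/2


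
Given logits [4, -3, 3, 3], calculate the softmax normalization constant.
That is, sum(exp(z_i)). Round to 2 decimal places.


Denom = e^4=54.5982 + e^-3=0.0498 + e^3=20.0855 + e^3=20.0855. Sum = 94.8190, which rounds to 94.82.

94.82


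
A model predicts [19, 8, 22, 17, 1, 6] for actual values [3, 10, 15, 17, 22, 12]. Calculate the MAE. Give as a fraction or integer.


MAE = (1/6) * (|3-19|=16 + |10-8|=2 + |15-22|=7 + |17-17|=0 + |22-1|=21 + |12-6|=6). Sum = 52. MAE = 26/3.

26/3


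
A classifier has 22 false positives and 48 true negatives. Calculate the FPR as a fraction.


FPR = FP / (FP + TN) = 22 / 70 = 11/35.

11/35


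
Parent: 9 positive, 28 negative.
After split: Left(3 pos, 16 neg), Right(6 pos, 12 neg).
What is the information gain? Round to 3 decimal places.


H(parent) = 0.8004. H(left) = 0.6292, H(right) = 0.9183. Weighted = (19/37)*0.6292 + (18/37)*0.9183 = 0.7698. IG = 0.8004 - 0.7698 = 0.0306, which rounds to 0.031.

0.031


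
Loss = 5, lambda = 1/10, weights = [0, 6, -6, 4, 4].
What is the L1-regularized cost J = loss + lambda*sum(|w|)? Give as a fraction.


L1 norm = sum(|w|) = 20. J = 5 + 1/10 * 20 = 7.

7


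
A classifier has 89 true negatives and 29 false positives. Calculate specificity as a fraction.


Specificity = TN / (TN + FP) = 89 / 118 = 89/118.

89/118


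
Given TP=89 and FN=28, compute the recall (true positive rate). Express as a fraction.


Recall = TP / (TP + FN) = 89 / 117 = 89/117.

89/117


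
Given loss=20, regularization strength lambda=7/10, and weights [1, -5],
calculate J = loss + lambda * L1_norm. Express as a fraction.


L1 norm = sum(|w|) = 6. J = 20 + 7/10 * 6 = 121/5.

121/5


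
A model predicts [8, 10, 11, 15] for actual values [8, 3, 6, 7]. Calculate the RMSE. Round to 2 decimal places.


MSE = 34.5000. RMSE = sqrt(34.5000) = 5.87.

5.87


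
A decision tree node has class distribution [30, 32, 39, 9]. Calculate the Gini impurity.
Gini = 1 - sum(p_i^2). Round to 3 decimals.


Total = 110. Proportions: 30/110, 32/110, 39/110, 9/110. sum(p_i^2) = 0.2914. Gini = 1 - 0.2914 = 0.7086, which rounds to 0.709.

0.709


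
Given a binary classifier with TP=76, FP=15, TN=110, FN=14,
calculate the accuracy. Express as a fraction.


Accuracy = (TP + TN) / (TP + TN + FP + FN) = (76 + 110) / 215 = 186/215.

186/215


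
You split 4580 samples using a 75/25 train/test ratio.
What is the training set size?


Test set = 4580 * 25% = 1145. Training set = 4580 - 1145 = 3435.

3435


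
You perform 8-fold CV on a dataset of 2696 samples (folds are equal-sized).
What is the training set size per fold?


Each validation fold has 2696/8 = 337 samples. Training set = 2696 - 337 = 2359.

2359


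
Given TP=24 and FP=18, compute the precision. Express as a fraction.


Precision = TP / (TP + FP) = 24 / 42 = 4/7.

4/7


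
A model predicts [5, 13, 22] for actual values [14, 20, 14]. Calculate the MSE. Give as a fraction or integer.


MSE = (1/3) * ((14-5)^2=81 + (20-13)^2=49 + (14-22)^2=64). Sum = 194. MSE = 194/3.

194/3


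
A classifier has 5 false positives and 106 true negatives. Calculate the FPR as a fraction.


FPR = FP / (FP + TN) = 5 / 111 = 5/111.

5/111


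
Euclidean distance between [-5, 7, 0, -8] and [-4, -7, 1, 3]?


d = sqrt(sum of squared differences). (-5--4)^2=1, (7--7)^2=196, (0-1)^2=1, (-8-3)^2=121. Sum = 319.

sqrt(319)


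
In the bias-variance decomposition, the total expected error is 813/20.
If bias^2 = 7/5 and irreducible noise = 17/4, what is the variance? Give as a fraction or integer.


Total error = bias^2 + variance + irreducible noise. So variance = 813/20 - 7/5 - 17/4 = 35.

35


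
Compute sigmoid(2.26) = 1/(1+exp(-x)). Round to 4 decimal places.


sigma(2.26) = 1/(1+e^(-2.26)) = 1/(1+0.104350) = 1/1.104350 = 0.9055.

0.9055


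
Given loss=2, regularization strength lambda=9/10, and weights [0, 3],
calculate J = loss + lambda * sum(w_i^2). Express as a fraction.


L2 sq norm = sum(w^2) = 9. J = 2 + 9/10 * 9 = 101/10.

101/10


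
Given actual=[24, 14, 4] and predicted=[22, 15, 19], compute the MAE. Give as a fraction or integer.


MAE = (1/3) * (|24-22|=2 + |14-15|=1 + |4-19|=15). Sum = 18. MAE = 6.

6


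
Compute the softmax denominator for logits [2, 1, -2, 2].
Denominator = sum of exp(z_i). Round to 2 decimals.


Denom = e^2=7.3891 + e^1=2.7183 + e^-2=0.1353 + e^2=7.3891. Sum = 17.6318, which rounds to 17.63.

17.63


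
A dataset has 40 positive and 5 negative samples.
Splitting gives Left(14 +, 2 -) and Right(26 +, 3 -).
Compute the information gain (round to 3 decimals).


H(parent) = 0.5033. H(left) = 0.5436, H(right) = 0.4798. Weighted = (16/45)*0.5436 + (29/45)*0.4798 = 0.5025. IG = 0.5033 - 0.5025 = 0.0008, which rounds to 0.001.

0.001


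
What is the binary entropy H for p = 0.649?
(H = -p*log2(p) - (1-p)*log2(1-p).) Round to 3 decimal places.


H = -0.649*log2(0.649) - 0.351*log2(0.351) = 0.935.

0.935


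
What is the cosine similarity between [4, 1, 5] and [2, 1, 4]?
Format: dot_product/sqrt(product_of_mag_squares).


dot = 29. |a|^2 = 42, |b|^2 = 21. cos = 29/sqrt(882).

29/sqrt(882)


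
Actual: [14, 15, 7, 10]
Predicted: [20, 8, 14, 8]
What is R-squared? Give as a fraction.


Mean(y) = 23/2. SS_res = 138. SS_tot = 41. R^2 = 1 - 138/(41) = -97/41.

-97/41


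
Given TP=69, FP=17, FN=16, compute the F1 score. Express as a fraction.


Precision = 69/86 = 69/86. Recall = 69/85 = 69/85. F1 = 2*P*R/(P+R) = 46/57.

46/57


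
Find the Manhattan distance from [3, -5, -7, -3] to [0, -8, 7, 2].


d = sum of absolute differences: |3-0|=3 + |-5--8|=3 + |-7-7|=14 + |-3-2|=5 = 25.

25


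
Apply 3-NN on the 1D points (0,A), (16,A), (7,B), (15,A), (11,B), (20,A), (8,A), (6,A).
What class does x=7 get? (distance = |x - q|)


Distances: |0-7|=7, |16-7|=9, |7-7|=0, |15-7|=8, |11-7|=4, |20-7|=13, |8-7|=1, |6-7|=1. 3 nearest: (7,B), (8,A), (6,A). Counts: {'B': 1, 'A': 2}. Majority class: A.

A


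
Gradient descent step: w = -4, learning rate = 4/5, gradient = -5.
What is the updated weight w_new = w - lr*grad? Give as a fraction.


w_new = -4 - 4/5 * -5 = -4 - -4 = 0.

0


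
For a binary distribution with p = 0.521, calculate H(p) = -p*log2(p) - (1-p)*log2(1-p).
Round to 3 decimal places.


H = -0.521*log2(0.521) - 0.479*log2(0.479) = 0.999.

0.999


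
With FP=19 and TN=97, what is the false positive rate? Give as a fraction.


FPR = FP / (FP + TN) = 19 / 116 = 19/116.

19/116


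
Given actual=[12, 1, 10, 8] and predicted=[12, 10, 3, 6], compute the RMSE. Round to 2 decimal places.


MSE = 33.5000. RMSE = sqrt(33.5000) = 5.79.

5.79


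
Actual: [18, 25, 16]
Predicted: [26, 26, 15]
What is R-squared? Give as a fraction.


Mean(y) = 59/3. SS_res = 66. SS_tot = 134/3. R^2 = 1 - 66/(134/3) = -32/67.

-32/67


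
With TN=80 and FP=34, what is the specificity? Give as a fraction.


Specificity = TN / (TN + FP) = 80 / 114 = 40/57.

40/57


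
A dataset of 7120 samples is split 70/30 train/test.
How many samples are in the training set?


Test set = 7120 * 30% = 2136. Training set = 7120 - 2136 = 4984.

4984


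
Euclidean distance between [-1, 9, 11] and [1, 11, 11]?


d = sqrt(sum of squared differences). (-1-1)^2=4, (9-11)^2=4, (11-11)^2=0. Sum = 8.

sqrt(8)


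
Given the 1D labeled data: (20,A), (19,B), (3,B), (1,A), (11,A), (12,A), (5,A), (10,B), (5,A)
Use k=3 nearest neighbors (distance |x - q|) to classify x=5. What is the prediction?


Distances: |20-5|=15, |19-5|=14, |3-5|=2, |1-5|=4, |11-5|=6, |12-5|=7, |5-5|=0, |10-5|=5, |5-5|=0. 3 nearest: (5,A), (5,A), (3,B). Counts: {'A': 2, 'B': 1}. Majority class: A.

A


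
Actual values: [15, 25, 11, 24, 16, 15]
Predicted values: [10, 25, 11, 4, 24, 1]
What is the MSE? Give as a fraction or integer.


MSE = (1/6) * ((15-10)^2=25 + (25-25)^2=0 + (11-11)^2=0 + (24-4)^2=400 + (16-24)^2=64 + (15-1)^2=196). Sum = 685. MSE = 685/6.

685/6


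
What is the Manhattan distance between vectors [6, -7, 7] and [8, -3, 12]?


d = sum of absolute differences: |6-8|=2 + |-7--3|=4 + |7-12|=5 = 11.

11


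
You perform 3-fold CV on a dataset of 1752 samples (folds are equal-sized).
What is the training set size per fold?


Each validation fold has 1752/3 = 584 samples. Training set = 1752 - 584 = 1168.

1168


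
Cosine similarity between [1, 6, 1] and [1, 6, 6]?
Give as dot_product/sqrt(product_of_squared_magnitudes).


dot = 43. |a|^2 = 38, |b|^2 = 73. cos = 43/sqrt(2774).

43/sqrt(2774)


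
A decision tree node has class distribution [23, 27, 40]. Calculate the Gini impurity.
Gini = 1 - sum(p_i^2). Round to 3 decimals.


Total = 90. Proportions: 23/90, 27/90, 40/90. sum(p_i^2) = 0.3528. Gini = 1 - 0.3528 = 0.6472, which rounds to 0.647.

0.647


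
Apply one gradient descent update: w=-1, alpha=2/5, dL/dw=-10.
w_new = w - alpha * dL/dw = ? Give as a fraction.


w_new = -1 - 2/5 * -10 = -1 - -4 = 3.

3


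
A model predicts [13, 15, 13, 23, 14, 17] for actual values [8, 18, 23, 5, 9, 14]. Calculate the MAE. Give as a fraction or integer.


MAE = (1/6) * (|8-13|=5 + |18-15|=3 + |23-13|=10 + |5-23|=18 + |9-14|=5 + |14-17|=3). Sum = 44. MAE = 22/3.

22/3


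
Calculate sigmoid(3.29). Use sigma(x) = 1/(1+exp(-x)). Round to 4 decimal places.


sigma(3.29) = 1/(1+e^(-3.29)) = 1/(1+0.037254) = 1/1.037254 = 0.9641.

0.9641


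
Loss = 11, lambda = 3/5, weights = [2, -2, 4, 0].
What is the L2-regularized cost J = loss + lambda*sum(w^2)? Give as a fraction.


L2 sq norm = sum(w^2) = 24. J = 11 + 3/5 * 24 = 127/5.

127/5


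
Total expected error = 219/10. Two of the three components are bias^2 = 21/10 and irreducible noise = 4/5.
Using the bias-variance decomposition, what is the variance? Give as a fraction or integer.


Total error = bias^2 + variance + irreducible noise. So variance = 219/10 - 21/10 - 4/5 = 19.

19


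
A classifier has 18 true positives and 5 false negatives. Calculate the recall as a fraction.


Recall = TP / (TP + FN) = 18 / 23 = 18/23.

18/23


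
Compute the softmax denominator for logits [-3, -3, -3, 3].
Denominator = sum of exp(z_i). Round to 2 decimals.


Denom = e^-3=0.0498 + e^-3=0.0498 + e^-3=0.0498 + e^3=20.0855. Sum = 20.2349, which rounds to 20.23.

20.23


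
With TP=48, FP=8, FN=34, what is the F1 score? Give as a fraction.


Precision = 48/56 = 6/7. Recall = 48/82 = 24/41. F1 = 2*P*R/(P+R) = 16/23.

16/23


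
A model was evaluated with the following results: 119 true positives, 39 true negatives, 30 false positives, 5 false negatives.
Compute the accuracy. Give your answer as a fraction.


Accuracy = (TP + TN) / (TP + TN + FP + FN) = (119 + 39) / 193 = 158/193.

158/193


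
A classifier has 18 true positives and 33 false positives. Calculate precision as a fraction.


Precision = TP / (TP + FP) = 18 / 51 = 6/17.

6/17


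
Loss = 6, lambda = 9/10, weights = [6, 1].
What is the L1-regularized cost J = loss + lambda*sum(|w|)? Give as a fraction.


L1 norm = sum(|w|) = 7. J = 6 + 9/10 * 7 = 123/10.

123/10


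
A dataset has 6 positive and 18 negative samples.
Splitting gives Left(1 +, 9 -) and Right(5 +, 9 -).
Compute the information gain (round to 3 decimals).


H(parent) = 0.8113. H(left) = 0.4690, H(right) = 0.9403. Weighted = (10/24)*0.4690 + (14/24)*0.9403 = 0.7439. IG = 0.8113 - 0.7439 = 0.0674, which rounds to 0.067.

0.067


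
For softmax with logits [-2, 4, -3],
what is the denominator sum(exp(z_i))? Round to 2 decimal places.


Denom = e^-2=0.1353 + e^4=54.5982 + e^-3=0.0498. Sum = 54.7833, which rounds to 54.78.

54.78


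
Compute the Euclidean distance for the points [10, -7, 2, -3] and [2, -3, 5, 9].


d = sqrt(sum of squared differences). (10-2)^2=64, (-7--3)^2=16, (2-5)^2=9, (-3-9)^2=144. Sum = 233.

sqrt(233)


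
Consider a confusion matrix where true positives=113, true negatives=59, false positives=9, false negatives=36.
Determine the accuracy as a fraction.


Accuracy = (TP + TN) / (TP + TN + FP + FN) = (113 + 59) / 217 = 172/217.

172/217


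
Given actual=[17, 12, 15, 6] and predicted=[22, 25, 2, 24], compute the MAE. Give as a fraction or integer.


MAE = (1/4) * (|17-22|=5 + |12-25|=13 + |15-2|=13 + |6-24|=18). Sum = 49. MAE = 49/4.

49/4


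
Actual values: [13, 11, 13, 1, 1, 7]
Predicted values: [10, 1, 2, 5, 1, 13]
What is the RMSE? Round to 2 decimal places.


MSE = 47.0000. RMSE = sqrt(47.0000) = 6.86.

6.86


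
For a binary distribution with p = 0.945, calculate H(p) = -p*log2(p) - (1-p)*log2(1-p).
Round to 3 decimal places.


H = -0.945*log2(0.945) - 0.055*log2(0.055) = 0.307.

0.307


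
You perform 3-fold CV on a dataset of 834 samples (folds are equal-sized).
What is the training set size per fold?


Each validation fold has 834/3 = 278 samples. Training set = 834 - 278 = 556.

556


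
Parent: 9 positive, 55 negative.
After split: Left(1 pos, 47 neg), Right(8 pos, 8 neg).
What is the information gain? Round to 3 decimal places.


H(parent) = 0.5859. H(left) = 0.1461, H(right) = 1.0000. Weighted = (48/64)*0.1461 + (16/64)*1.0000 = 0.3596. IG = 0.5859 - 0.3596 = 0.2263, which rounds to 0.226.

0.226


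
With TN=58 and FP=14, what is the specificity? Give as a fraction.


Specificity = TN / (TN + FP) = 58 / 72 = 29/36.

29/36


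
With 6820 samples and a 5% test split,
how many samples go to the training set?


Test set = 6820 * 5% = 341. Training set = 6820 - 341 = 6479.

6479


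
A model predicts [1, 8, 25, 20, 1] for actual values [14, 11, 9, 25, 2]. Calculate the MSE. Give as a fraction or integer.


MSE = (1/5) * ((14-1)^2=169 + (11-8)^2=9 + (9-25)^2=256 + (25-20)^2=25 + (2-1)^2=1). Sum = 460. MSE = 92.

92


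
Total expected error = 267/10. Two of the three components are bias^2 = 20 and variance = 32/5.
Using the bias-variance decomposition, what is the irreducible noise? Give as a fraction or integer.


Total error = bias^2 + variance + irreducible noise. So irreducible noise = 267/10 - 20 - 32/5 = 3/10.

3/10


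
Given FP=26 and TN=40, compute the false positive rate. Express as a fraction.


FPR = FP / (FP + TN) = 26 / 66 = 13/33.

13/33


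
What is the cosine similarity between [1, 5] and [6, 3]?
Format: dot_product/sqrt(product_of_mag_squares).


dot = 21. |a|^2 = 26, |b|^2 = 45. cos = 21/sqrt(1170).

21/sqrt(1170)


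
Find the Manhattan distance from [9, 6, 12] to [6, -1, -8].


d = sum of absolute differences: |9-6|=3 + |6--1|=7 + |12--8|=20 = 30.

30


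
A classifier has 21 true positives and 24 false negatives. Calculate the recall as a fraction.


Recall = TP / (TP + FN) = 21 / 45 = 7/15.

7/15


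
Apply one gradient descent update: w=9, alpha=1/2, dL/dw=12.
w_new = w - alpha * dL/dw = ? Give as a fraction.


w_new = 9 - 1/2 * 12 = 9 - 6 = 3.

3


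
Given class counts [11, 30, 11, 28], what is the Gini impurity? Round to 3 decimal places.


Total = 80. Proportions: 11/80, 30/80, 11/80, 28/80. sum(p_i^2) = 0.3009. Gini = 1 - 0.3009 = 0.6991, which rounds to 0.699.

0.699


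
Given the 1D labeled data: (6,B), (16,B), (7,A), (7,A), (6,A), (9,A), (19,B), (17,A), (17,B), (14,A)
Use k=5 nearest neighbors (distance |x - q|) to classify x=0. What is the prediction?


Distances: |6-0|=6, |16-0|=16, |7-0|=7, |7-0|=7, |6-0|=6, |9-0|=9, |19-0|=19, |17-0|=17, |17-0|=17, |14-0|=14. 5 nearest: (6,A), (6,B), (7,A), (7,A), (9,A). Counts: {'A': 4, 'B': 1}. Majority class: A.

A


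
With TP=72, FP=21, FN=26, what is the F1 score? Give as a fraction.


Precision = 72/93 = 24/31. Recall = 72/98 = 36/49. F1 = 2*P*R/(P+R) = 144/191.

144/191


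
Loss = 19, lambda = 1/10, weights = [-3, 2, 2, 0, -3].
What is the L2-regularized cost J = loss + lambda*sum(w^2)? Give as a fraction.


L2 sq norm = sum(w^2) = 26. J = 19 + 1/10 * 26 = 108/5.

108/5


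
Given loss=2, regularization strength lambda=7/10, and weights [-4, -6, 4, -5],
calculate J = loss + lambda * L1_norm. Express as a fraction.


L1 norm = sum(|w|) = 19. J = 2 + 7/10 * 19 = 153/10.

153/10


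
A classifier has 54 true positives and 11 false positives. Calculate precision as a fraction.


Precision = TP / (TP + FP) = 54 / 65 = 54/65.

54/65


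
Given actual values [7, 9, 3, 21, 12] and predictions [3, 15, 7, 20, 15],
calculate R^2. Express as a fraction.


Mean(y) = 52/5. SS_res = 78. SS_tot = 916/5. R^2 = 1 - 78/(916/5) = 263/458.

263/458


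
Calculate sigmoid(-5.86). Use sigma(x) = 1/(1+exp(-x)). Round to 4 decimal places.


sigma(-5.86) = 1/(1+e^(5.86)) = 1/(1+350.724144) = 1/351.724144 = 0.0028.

0.0028


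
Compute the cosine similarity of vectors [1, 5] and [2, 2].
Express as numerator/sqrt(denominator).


dot = 12. |a|^2 = 26, |b|^2 = 8. cos = 12/sqrt(208).

12/sqrt(208)


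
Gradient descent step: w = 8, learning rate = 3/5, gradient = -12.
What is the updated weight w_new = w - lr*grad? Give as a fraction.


w_new = 8 - 3/5 * -12 = 8 - -36/5 = 76/5.

76/5


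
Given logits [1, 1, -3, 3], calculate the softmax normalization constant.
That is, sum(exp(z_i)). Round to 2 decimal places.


Denom = e^1=2.7183 + e^1=2.7183 + e^-3=0.0498 + e^3=20.0855. Sum = 25.5719, which rounds to 25.57.

25.57


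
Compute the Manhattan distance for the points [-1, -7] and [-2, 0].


d = sum of absolute differences: |-1--2|=1 + |-7-0|=7 = 8.

8


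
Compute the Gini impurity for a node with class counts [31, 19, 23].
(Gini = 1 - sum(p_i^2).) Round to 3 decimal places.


Total = 73. Proportions: 31/73, 19/73, 23/73. sum(p_i^2) = 0.3473. Gini = 1 - 0.3473 = 0.6527, which rounds to 0.653.

0.653


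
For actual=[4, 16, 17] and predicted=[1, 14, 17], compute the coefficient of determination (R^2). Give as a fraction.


Mean(y) = 37/3. SS_res = 13. SS_tot = 314/3. R^2 = 1 - 13/(314/3) = 275/314.

275/314


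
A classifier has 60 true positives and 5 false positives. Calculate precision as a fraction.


Precision = TP / (TP + FP) = 60 / 65 = 12/13.

12/13


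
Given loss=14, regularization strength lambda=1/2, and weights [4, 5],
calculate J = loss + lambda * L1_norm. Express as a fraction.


L1 norm = sum(|w|) = 9. J = 14 + 1/2 * 9 = 37/2.

37/2


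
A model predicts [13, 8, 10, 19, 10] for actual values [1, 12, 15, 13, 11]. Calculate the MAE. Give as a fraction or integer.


MAE = (1/5) * (|1-13|=12 + |12-8|=4 + |15-10|=5 + |13-19|=6 + |11-10|=1). Sum = 28. MAE = 28/5.

28/5


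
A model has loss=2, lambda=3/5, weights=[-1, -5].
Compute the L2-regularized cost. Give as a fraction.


L2 sq norm = sum(w^2) = 26. J = 2 + 3/5 * 26 = 88/5.

88/5


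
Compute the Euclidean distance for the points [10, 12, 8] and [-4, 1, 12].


d = sqrt(sum of squared differences). (10--4)^2=196, (12-1)^2=121, (8-12)^2=16. Sum = 333.

sqrt(333)


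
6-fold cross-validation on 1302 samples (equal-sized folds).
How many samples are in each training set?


Each validation fold has 1302/6 = 217 samples. Training set = 1302 - 217 = 1085.

1085


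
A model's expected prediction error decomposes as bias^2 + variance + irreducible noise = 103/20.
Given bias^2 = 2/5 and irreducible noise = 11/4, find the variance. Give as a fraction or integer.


Total error = bias^2 + variance + irreducible noise. So variance = 103/20 - 2/5 - 11/4 = 2.

2


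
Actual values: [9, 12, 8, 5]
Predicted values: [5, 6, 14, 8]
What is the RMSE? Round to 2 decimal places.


MSE = 24.2500. RMSE = sqrt(24.2500) = 4.92.

4.92


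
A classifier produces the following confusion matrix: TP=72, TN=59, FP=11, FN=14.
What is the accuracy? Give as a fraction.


Accuracy = (TP + TN) / (TP + TN + FP + FN) = (72 + 59) / 156 = 131/156.

131/156


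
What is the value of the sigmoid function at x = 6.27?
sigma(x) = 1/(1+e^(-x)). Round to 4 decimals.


sigma(6.27) = 1/(1+e^(-6.27)) = 1/(1+0.001892) = 1/1.001892 = 0.9981.

0.9981


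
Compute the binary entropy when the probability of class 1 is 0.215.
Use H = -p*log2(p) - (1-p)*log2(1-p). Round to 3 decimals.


H = -0.215*log2(0.215) - 0.785*log2(0.785) = 0.751.

0.751


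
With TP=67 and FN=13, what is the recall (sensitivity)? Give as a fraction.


Recall = TP / (TP + FN) = 67 / 80 = 67/80.

67/80


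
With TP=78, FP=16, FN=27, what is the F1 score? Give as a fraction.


Precision = 78/94 = 39/47. Recall = 78/105 = 26/35. F1 = 2*P*R/(P+R) = 156/199.

156/199


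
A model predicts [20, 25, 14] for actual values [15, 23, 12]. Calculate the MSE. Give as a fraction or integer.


MSE = (1/3) * ((15-20)^2=25 + (23-25)^2=4 + (12-14)^2=4). Sum = 33. MSE = 11.

11


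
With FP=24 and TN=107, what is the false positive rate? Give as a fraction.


FPR = FP / (FP + TN) = 24 / 131 = 24/131.

24/131


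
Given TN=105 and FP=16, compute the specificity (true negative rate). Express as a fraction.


Specificity = TN / (TN + FP) = 105 / 121 = 105/121.

105/121


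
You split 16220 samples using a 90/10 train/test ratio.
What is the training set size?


Test set = 16220 * 10% = 1622. Training set = 16220 - 1622 = 14598.

14598


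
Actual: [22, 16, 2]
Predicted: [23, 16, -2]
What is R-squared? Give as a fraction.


Mean(y) = 40/3. SS_res = 17. SS_tot = 632/3. R^2 = 1 - 17/(632/3) = 581/632.

581/632


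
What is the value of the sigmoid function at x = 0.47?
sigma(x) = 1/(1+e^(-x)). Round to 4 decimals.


sigma(0.47) = 1/(1+e^(-0.47)) = 1/(1+0.625002) = 1/1.625002 = 0.6154.

0.6154


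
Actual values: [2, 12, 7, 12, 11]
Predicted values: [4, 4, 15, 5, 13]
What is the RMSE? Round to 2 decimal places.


MSE = 37.0000. RMSE = sqrt(37.0000) = 6.08.

6.08


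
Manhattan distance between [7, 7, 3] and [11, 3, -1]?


d = sum of absolute differences: |7-11|=4 + |7-3|=4 + |3--1|=4 = 12.

12


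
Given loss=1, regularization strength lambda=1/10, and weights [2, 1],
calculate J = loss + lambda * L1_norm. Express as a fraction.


L1 norm = sum(|w|) = 3. J = 1 + 1/10 * 3 = 13/10.

13/10


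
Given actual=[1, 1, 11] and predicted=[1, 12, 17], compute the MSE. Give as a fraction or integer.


MSE = (1/3) * ((1-1)^2=0 + (1-12)^2=121 + (11-17)^2=36). Sum = 157. MSE = 157/3.

157/3


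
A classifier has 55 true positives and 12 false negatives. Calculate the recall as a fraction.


Recall = TP / (TP + FN) = 55 / 67 = 55/67.

55/67


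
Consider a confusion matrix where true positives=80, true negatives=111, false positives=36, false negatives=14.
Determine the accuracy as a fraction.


Accuracy = (TP + TN) / (TP + TN + FP + FN) = (80 + 111) / 241 = 191/241.

191/241


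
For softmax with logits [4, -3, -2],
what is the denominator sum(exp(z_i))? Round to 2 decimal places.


Denom = e^4=54.5982 + e^-3=0.0498 + e^-2=0.1353. Sum = 54.7833, which rounds to 54.78.

54.78


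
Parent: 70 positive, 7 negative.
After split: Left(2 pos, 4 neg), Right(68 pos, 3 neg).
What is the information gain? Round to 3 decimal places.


H(parent) = 0.4395. H(left) = 0.9183, H(right) = 0.2525. Weighted = (6/77)*0.9183 + (71/77)*0.2525 = 0.3044. IG = 0.4395 - 0.3044 = 0.1351, which rounds to 0.135.

0.135


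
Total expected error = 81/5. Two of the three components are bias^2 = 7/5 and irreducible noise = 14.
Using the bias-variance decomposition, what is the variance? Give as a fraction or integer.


Total error = bias^2 + variance + irreducible noise. So variance = 81/5 - 7/5 - 14 = 4/5.

4/5


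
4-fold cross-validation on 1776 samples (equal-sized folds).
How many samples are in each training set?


Each validation fold has 1776/4 = 444 samples. Training set = 1776 - 444 = 1332.

1332


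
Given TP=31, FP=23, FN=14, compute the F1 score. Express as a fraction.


Precision = 31/54 = 31/54. Recall = 31/45 = 31/45. F1 = 2*P*R/(P+R) = 62/99.

62/99


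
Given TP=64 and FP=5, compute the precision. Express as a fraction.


Precision = TP / (TP + FP) = 64 / 69 = 64/69.

64/69


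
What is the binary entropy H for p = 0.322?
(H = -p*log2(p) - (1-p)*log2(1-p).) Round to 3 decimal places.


H = -0.322*log2(0.322) - 0.678*log2(0.678) = 0.907.

0.907


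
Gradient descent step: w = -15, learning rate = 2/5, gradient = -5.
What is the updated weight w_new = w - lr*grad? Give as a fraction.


w_new = -15 - 2/5 * -5 = -15 - -2 = -13.

-13


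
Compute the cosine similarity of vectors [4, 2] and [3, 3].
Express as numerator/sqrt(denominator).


dot = 18. |a|^2 = 20, |b|^2 = 18. cos = 18/sqrt(360).

18/sqrt(360)


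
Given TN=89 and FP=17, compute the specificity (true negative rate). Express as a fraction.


Specificity = TN / (TN + FP) = 89 / 106 = 89/106.

89/106


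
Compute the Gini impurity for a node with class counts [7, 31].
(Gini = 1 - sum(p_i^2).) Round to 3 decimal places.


Total = 38. Proportions: 7/38, 31/38. sum(p_i^2) = 0.6994. Gini = 1 - 0.6994 = 0.3006, which rounds to 0.301.

0.301


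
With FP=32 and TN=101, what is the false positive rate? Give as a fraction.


FPR = FP / (FP + TN) = 32 / 133 = 32/133.

32/133


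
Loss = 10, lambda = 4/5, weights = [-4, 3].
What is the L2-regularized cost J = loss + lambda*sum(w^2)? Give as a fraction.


L2 sq norm = sum(w^2) = 25. J = 10 + 4/5 * 25 = 30.

30


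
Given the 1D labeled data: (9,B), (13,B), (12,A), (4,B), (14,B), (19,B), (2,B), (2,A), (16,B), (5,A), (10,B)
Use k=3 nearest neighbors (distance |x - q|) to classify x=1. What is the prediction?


Distances: |9-1|=8, |13-1|=12, |12-1|=11, |4-1|=3, |14-1|=13, |19-1|=18, |2-1|=1, |2-1|=1, |16-1|=15, |5-1|=4, |10-1|=9. 3 nearest: (2,A), (2,B), (4,B). Counts: {'A': 1, 'B': 2}. Majority class: B.

B


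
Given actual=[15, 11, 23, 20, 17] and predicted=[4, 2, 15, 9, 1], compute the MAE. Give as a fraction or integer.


MAE = (1/5) * (|15-4|=11 + |11-2|=9 + |23-15|=8 + |20-9|=11 + |17-1|=16). Sum = 55. MAE = 11.

11


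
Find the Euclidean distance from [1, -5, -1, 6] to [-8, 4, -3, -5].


d = sqrt(sum of squared differences). (1--8)^2=81, (-5-4)^2=81, (-1--3)^2=4, (6--5)^2=121. Sum = 287.

sqrt(287)


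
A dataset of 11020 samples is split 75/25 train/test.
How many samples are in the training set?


Test set = 11020 * 25% = 2755. Training set = 11020 - 2755 = 8265.

8265


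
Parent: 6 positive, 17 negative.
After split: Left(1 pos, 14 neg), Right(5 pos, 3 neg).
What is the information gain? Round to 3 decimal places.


H(parent) = 0.8281. H(left) = 0.3534, H(right) = 0.9544. Weighted = (15/23)*0.3534 + (8/23)*0.9544 = 0.5624. IG = 0.8281 - 0.5624 = 0.2657, which rounds to 0.266.

0.266


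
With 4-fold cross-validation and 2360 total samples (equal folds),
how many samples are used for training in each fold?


Each validation fold has 2360/4 = 590 samples. Training set = 2360 - 590 = 1770.

1770


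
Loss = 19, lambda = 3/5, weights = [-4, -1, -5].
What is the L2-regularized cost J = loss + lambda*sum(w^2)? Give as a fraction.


L2 sq norm = sum(w^2) = 42. J = 19 + 3/5 * 42 = 221/5.

221/5


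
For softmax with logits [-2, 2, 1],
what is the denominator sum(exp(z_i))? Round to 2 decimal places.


Denom = e^-2=0.1353 + e^2=7.3891 + e^1=2.7183. Sum = 10.2427, which rounds to 10.24.

10.24


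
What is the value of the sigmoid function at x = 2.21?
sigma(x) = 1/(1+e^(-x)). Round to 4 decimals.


sigma(2.21) = 1/(1+e^(-2.21)) = 1/(1+0.109701) = 1/1.109701 = 0.9011.

0.9011


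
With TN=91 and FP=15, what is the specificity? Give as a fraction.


Specificity = TN / (TN + FP) = 91 / 106 = 91/106.

91/106


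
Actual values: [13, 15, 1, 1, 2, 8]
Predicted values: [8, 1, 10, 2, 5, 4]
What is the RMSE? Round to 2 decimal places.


MSE = 54.6667. RMSE = sqrt(54.6667) = 7.39.

7.39
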